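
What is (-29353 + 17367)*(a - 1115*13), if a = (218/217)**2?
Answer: 8180535266566/47089 ≈ 1.7372e+8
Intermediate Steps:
a = 47524/47089 (a = (218*(1/217))**2 = (218/217)**2 = 47524/47089 ≈ 1.0092)
(-29353 + 17367)*(a - 1115*13) = (-29353 + 17367)*(47524/47089 - 1115*13) = -11986*(47524/47089 - 14495) = -11986*(-682507531/47089) = 8180535266566/47089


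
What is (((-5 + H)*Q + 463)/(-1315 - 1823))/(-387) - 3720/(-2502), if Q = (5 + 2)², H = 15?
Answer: 251109707/168802434 ≈ 1.4876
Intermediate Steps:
Q = 49 (Q = 7² = 49)
(((-5 + H)*Q + 463)/(-1315 - 1823))/(-387) - 3720/(-2502) = (((-5 + 15)*49 + 463)/(-1315 - 1823))/(-387) - 3720/(-2502) = ((10*49 + 463)/(-3138))*(-1/387) - 3720*(-1/2502) = ((490 + 463)*(-1/3138))*(-1/387) + 620/417 = (953*(-1/3138))*(-1/387) + 620/417 = -953/3138*(-1/387) + 620/417 = 953/1214406 + 620/417 = 251109707/168802434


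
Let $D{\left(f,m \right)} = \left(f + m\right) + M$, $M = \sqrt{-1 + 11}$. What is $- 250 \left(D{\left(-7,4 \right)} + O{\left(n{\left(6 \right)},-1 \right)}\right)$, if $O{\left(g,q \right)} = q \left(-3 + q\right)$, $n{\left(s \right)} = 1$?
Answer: $-250 - 250 \sqrt{10} \approx -1040.6$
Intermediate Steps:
$M = \sqrt{10} \approx 3.1623$
$D{\left(f,m \right)} = f + m + \sqrt{10}$ ($D{\left(f,m \right)} = \left(f + m\right) + \sqrt{10} = f + m + \sqrt{10}$)
$- 250 \left(D{\left(-7,4 \right)} + O{\left(n{\left(6 \right)},-1 \right)}\right) = - 250 \left(\left(-7 + 4 + \sqrt{10}\right) - \left(-3 - 1\right)\right) = - 250 \left(\left(-3 + \sqrt{10}\right) - -4\right) = - 250 \left(\left(-3 + \sqrt{10}\right) + 4\right) = - 250 \left(1 + \sqrt{10}\right) = -250 - 250 \sqrt{10}$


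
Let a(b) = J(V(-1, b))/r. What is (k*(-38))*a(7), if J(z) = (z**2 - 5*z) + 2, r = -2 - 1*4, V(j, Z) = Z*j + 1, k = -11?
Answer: -14212/3 ≈ -4737.3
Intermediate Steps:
V(j, Z) = 1 + Z*j
r = -6 (r = -2 - 4 = -6)
J(z) = 2 + z**2 - 5*z
a(b) = 1/2 - 5*b/6 - (1 - b)**2/6 (a(b) = (2 + (1 + b*(-1))**2 - 5*(1 + b*(-1)))/(-6) = (2 + (1 - b)**2 - 5*(1 - b))*(-1/6) = (2 + (1 - b)**2 + (-5 + 5*b))*(-1/6) = (-3 + (1 - b)**2 + 5*b)*(-1/6) = 1/2 - 5*b/6 - (1 - b)**2/6)
(k*(-38))*a(7) = (-11*(-38))*(1/3 - 1/2*7 - 1/6*7**2) = 418*(1/3 - 7/2 - 1/6*49) = 418*(1/3 - 7/2 - 49/6) = 418*(-34/3) = -14212/3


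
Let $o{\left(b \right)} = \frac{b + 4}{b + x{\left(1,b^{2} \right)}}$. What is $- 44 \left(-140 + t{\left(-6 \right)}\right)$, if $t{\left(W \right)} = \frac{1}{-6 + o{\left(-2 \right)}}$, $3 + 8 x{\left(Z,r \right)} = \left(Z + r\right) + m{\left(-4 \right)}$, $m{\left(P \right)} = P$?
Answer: $\frac{191158}{31} \approx 6166.4$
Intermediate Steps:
$x{\left(Z,r \right)} = - \frac{7}{8} + \frac{Z}{8} + \frac{r}{8}$ ($x{\left(Z,r \right)} = - \frac{3}{8} + \frac{\left(Z + r\right) - 4}{8} = - \frac{3}{8} + \frac{-4 + Z + r}{8} = - \frac{3}{8} + \left(- \frac{1}{2} + \frac{Z}{8} + \frac{r}{8}\right) = - \frac{7}{8} + \frac{Z}{8} + \frac{r}{8}$)
$o{\left(b \right)} = \frac{4 + b}{- \frac{3}{4} + b + \frac{b^{2}}{8}}$ ($o{\left(b \right)} = \frac{b + 4}{b + \left(- \frac{7}{8} + \frac{1}{8} \cdot 1 + \frac{b^{2}}{8}\right)} = \frac{4 + b}{b + \left(- \frac{7}{8} + \frac{1}{8} + \frac{b^{2}}{8}\right)} = \frac{4 + b}{b + \left(- \frac{3}{4} + \frac{b^{2}}{8}\right)} = \frac{4 + b}{- \frac{3}{4} + b + \frac{b^{2}}{8}}$)
$t{\left(W \right)} = - \frac{9}{62}$ ($t{\left(W \right)} = \frac{1}{-6 + \frac{8 \left(4 - 2\right)}{-6 + \left(-2\right)^{2} + 8 \left(-2\right)}} = \frac{1}{-6 + 8 \frac{1}{-6 + 4 - 16} \cdot 2} = \frac{1}{-6 + 8 \frac{1}{-18} \cdot 2} = \frac{1}{-6 + 8 \left(- \frac{1}{18}\right) 2} = \frac{1}{-6 - \frac{8}{9}} = \frac{1}{- \frac{62}{9}} = - \frac{9}{62}$)
$- 44 \left(-140 + t{\left(-6 \right)}\right) = - 44 \left(-140 - \frac{9}{62}\right) = \left(-44\right) \left(- \frac{8689}{62}\right) = \frac{191158}{31}$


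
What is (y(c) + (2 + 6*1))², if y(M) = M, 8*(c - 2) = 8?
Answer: 121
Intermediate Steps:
c = 3 (c = 2 + (⅛)*8 = 2 + 1 = 3)
(y(c) + (2 + 6*1))² = (3 + (2 + 6*1))² = (3 + (2 + 6))² = (3 + 8)² = 11² = 121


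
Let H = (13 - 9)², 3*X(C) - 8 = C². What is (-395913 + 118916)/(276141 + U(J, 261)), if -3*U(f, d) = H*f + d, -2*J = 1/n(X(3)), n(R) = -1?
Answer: -830991/828154 ≈ -1.0034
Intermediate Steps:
X(C) = 8/3 + C²/3
H = 16 (H = 4² = 16)
J = ½ (J = -½/(-1) = -½*(-1) = ½ ≈ 0.50000)
U(f, d) = -16*f/3 - d/3 (U(f, d) = -(16*f + d)/3 = -(d + 16*f)/3 = -16*f/3 - d/3)
(-395913 + 118916)/(276141 + U(J, 261)) = (-395913 + 118916)/(276141 + (-16/3*½ - ⅓*261)) = -276997/(276141 + (-8/3 - 87)) = -276997/(276141 - 269/3) = -276997/828154/3 = -276997*3/828154 = -830991/828154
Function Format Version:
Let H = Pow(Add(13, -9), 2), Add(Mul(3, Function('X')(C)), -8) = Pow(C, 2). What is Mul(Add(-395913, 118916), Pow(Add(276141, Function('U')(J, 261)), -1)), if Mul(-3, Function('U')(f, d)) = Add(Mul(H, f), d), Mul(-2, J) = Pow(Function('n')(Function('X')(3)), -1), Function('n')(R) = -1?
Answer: Rational(-830991, 828154) ≈ -1.0034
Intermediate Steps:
Function('X')(C) = Add(Rational(8, 3), Mul(Rational(1, 3), Pow(C, 2)))
H = 16 (H = Pow(4, 2) = 16)
J = Rational(1, 2) (J = Mul(Rational(-1, 2), Pow(-1, -1)) = Mul(Rational(-1, 2), -1) = Rational(1, 2) ≈ 0.50000)
Function('U')(f, d) = Add(Mul(Rational(-16, 3), f), Mul(Rational(-1, 3), d)) (Function('U')(f, d) = Mul(Rational(-1, 3), Add(Mul(16, f), d)) = Mul(Rational(-1, 3), Add(d, Mul(16, f))) = Add(Mul(Rational(-16, 3), f), Mul(Rational(-1, 3), d)))
Mul(Add(-395913, 118916), Pow(Add(276141, Function('U')(J, 261)), -1)) = Mul(Add(-395913, 118916), Pow(Add(276141, Add(Mul(Rational(-16, 3), Rational(1, 2)), Mul(Rational(-1, 3), 261))), -1)) = Mul(-276997, Pow(Add(276141, Add(Rational(-8, 3), -87)), -1)) = Mul(-276997, Pow(Add(276141, Rational(-269, 3)), -1)) = Mul(-276997, Pow(Rational(828154, 3), -1)) = Mul(-276997, Rational(3, 828154)) = Rational(-830991, 828154)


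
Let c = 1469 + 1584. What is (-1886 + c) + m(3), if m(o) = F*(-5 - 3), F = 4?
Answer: 1135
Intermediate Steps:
c = 3053
m(o) = -32 (m(o) = 4*(-5 - 3) = 4*(-8) = -32)
(-1886 + c) + m(3) = (-1886 + 3053) - 32 = 1167 - 32 = 1135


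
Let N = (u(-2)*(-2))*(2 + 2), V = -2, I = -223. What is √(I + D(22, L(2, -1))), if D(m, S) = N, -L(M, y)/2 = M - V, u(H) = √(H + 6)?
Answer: I*√239 ≈ 15.46*I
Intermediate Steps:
u(H) = √(6 + H)
L(M, y) = -4 - 2*M (L(M, y) = -2*(M - 1*(-2)) = -2*(M + 2) = -2*(2 + M) = -4 - 2*M)
N = -16 (N = (√(6 - 2)*(-2))*(2 + 2) = (√4*(-2))*4 = (2*(-2))*4 = -4*4 = -16)
D(m, S) = -16
√(I + D(22, L(2, -1))) = √(-223 - 16) = √(-239) = I*√239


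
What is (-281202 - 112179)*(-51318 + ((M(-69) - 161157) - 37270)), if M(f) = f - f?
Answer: 98244937845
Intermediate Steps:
M(f) = 0
(-281202 - 112179)*(-51318 + ((M(-69) - 161157) - 37270)) = (-281202 - 112179)*(-51318 + ((0 - 161157) - 37270)) = -393381*(-51318 + (-161157 - 37270)) = -393381*(-51318 - 198427) = -393381*(-249745) = 98244937845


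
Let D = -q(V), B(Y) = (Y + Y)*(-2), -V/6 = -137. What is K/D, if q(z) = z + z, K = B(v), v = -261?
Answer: -87/137 ≈ -0.63504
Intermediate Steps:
V = 822 (V = -6*(-137) = 822)
B(Y) = -4*Y (B(Y) = (2*Y)*(-2) = -4*Y)
K = 1044 (K = -4*(-261) = 1044)
q(z) = 2*z
D = -1644 (D = -2*822 = -1*1644 = -1644)
K/D = 1044/(-1644) = 1044*(-1/1644) = -87/137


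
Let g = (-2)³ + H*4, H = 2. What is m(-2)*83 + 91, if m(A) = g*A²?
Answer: 91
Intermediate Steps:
g = 0 (g = (-2)³ + 2*4 = -8 + 8 = 0)
m(A) = 0 (m(A) = 0*A² = 0)
m(-2)*83 + 91 = 0*83 + 91 = 0 + 91 = 91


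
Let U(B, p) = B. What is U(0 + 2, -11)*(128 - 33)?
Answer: 190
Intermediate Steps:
U(0 + 2, -11)*(128 - 33) = (0 + 2)*(128 - 33) = 2*95 = 190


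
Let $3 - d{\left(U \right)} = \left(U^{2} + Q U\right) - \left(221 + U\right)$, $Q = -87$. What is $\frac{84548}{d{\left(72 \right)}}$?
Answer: $\frac{21137}{344} \approx 61.445$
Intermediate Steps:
$d{\left(U \right)} = 224 - U^{2} + 88 U$ ($d{\left(U \right)} = 3 - \left(\left(U^{2} - 87 U\right) - \left(221 + U\right)\right) = 3 - \left(-221 + U^{2} - 88 U\right) = 3 + \left(221 - U^{2} + 88 U\right) = 224 - U^{2} + 88 U$)
$\frac{84548}{d{\left(72 \right)}} = \frac{84548}{224 - 72^{2} + 88 \cdot 72} = \frac{84548}{224 - 5184 + 6336} = \frac{84548}{1376} = 84548 \cdot \frac{1}{1376} = \frac{21137}{344}$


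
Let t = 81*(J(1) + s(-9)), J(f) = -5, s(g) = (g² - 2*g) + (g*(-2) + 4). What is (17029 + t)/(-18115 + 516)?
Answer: -26425/17599 ≈ -1.5015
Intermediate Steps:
s(g) = 4 + g² - 4*g (s(g) = (g² - 2*g) + (-2*g + 4) = (g² - 2*g) + (4 - 2*g) = 4 + g² - 4*g)
t = 9396 (t = 81*(-5 + (4 + (-9)² - 4*(-9))) = 81*(-5 + (4 + 81 + 36)) = 81*(-5 + 121) = 81*116 = 9396)
(17029 + t)/(-18115 + 516) = (17029 + 9396)/(-18115 + 516) = 26425/(-17599) = 26425*(-1/17599) = -26425/17599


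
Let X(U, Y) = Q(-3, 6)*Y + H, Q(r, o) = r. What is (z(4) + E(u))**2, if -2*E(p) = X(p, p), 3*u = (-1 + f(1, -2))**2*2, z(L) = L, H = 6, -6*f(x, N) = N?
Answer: 169/81 ≈ 2.0864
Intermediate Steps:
f(x, N) = -N/6
u = 8/27 (u = ((-1 - 1/6*(-2))**2*2)/3 = ((-1 + 1/3)**2*2)/3 = ((-2/3)**2*2)/3 = ((4/9)*2)/3 = (1/3)*(8/9) = 8/27 ≈ 0.29630)
X(U, Y) = 6 - 3*Y (X(U, Y) = -3*Y + 6 = 6 - 3*Y)
E(p) = -3 + 3*p/2 (E(p) = -(6 - 3*p)/2 = -3 + 3*p/2)
(z(4) + E(u))**2 = (4 + (-3 + (3/2)*(8/27)))**2 = (4 + (-3 + 4/9))**2 = (4 - 23/9)**2 = (13/9)**2 = 169/81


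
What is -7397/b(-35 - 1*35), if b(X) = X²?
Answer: -7397/4900 ≈ -1.5096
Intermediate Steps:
-7397/b(-35 - 1*35) = -7397/(-35 - 1*35)² = -7397/(-35 - 35)² = -7397/((-70)²) = -7397/4900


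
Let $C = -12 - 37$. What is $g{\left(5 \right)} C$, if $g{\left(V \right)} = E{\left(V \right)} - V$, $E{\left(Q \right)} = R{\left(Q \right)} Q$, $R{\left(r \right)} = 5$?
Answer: $-980$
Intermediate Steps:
$E{\left(Q \right)} = 5 Q$
$C = -49$ ($C = -12 - 37 = -49$)
$g{\left(V \right)} = 4 V$ ($g{\left(V \right)} = 5 V - V = 4 V$)
$g{\left(5 \right)} C = 4 \cdot 5 \left(-49\right) = 20 \left(-49\right) = -980$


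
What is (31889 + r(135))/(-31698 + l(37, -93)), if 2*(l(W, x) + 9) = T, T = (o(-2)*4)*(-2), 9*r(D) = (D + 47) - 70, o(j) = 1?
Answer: -287113/285399 ≈ -1.0060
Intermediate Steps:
r(D) = -23/9 + D/9 (r(D) = ((D + 47) - 70)/9 = ((47 + D) - 70)/9 = (-23 + D)/9 = -23/9 + D/9)
T = -8 (T = (1*4)*(-2) = 4*(-2) = -8)
l(W, x) = -13 (l(W, x) = -9 + (1/2)*(-8) = -9 - 4 = -13)
(31889 + r(135))/(-31698 + l(37, -93)) = (31889 + (-23/9 + (1/9)*135))/(-31698 - 13) = (31889 + (-23/9 + 15))/(-31711) = (31889 + 112/9)*(-1/31711) = (287113/9)*(-1/31711) = -287113/285399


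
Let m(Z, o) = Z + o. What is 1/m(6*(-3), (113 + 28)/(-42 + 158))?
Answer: -116/1947 ≈ -0.059579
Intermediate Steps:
1/m(6*(-3), (113 + 28)/(-42 + 158)) = 1/(6*(-3) + (113 + 28)/(-42 + 158)) = 1/(-18 + 141/116) = 1/(-1947/116) = -116/1947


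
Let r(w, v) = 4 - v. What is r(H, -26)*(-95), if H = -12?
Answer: -2850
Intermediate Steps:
r(H, -26)*(-95) = (4 - 1*(-26))*(-95) = (4 + 26)*(-95) = 30*(-95) = -2850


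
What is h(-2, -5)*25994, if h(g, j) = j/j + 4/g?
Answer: -25994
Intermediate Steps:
h(g, j) = 1 + 4/g
h(-2, -5)*25994 = ((4 - 2)/(-2))*25994 = -1/2*2*25994 = -1*25994 = -25994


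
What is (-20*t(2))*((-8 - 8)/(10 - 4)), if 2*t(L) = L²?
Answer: 320/3 ≈ 106.67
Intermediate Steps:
t(L) = L²/2
(-20*t(2))*((-8 - 8)/(10 - 4)) = (-10*2²)*((-8 - 8)/(10 - 4)) = (-10*4)*(-16/6) = (-20*2)*(-16*⅙) = -40*(-8/3) = 320/3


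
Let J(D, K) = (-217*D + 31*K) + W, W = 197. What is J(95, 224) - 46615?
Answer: -60089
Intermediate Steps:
J(D, K) = 197 - 217*D + 31*K (J(D, K) = (-217*D + 31*K) + 197 = 197 - 217*D + 31*K)
J(95, 224) - 46615 = (197 - 217*95 + 31*224) - 46615 = (197 - 20615 + 6944) - 46615 = -13474 - 46615 = -60089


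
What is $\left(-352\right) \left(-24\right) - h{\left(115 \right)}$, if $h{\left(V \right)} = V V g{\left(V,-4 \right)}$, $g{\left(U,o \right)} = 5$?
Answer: $-57677$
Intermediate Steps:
$h{\left(V \right)} = 5 V^{2}$ ($h{\left(V \right)} = V V 5 = V^{2} \cdot 5 = 5 V^{2}$)
$\left(-352\right) \left(-24\right) - h{\left(115 \right)} = \left(-352\right) \left(-24\right) - 5 \cdot 115^{2} = 8448 - 5 \cdot 13225 = 8448 - 66125 = -57677$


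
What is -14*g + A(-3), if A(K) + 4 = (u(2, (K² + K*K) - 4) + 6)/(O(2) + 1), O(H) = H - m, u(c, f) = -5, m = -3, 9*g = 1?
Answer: -97/18 ≈ -5.3889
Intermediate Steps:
g = ⅑ (g = (⅑)*1 = ⅑ ≈ 0.11111)
O(H) = 3 + H (O(H) = H - 1*(-3) = H + 3 = 3 + H)
A(K) = -23/6 (A(K) = -4 + (-5 + 6)/((3 + 2) + 1) = -4 + 1/(5 + 1) = -4 + 1/6 = -4 + 1*(⅙) = -4 + ⅙ = -23/6)
-14*g + A(-3) = -14*⅑ - 23/6 = -14/9 - 23/6 = -97/18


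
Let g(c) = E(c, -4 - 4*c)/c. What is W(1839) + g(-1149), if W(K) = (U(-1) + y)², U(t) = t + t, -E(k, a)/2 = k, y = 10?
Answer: 62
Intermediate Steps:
E(k, a) = -2*k
U(t) = 2*t
g(c) = -2 (g(c) = (-2*c)/c = -2)
W(K) = 64 (W(K) = (2*(-1) + 10)² = (-2 + 10)² = 8² = 64)
W(1839) + g(-1149) = 64 - 2 = 62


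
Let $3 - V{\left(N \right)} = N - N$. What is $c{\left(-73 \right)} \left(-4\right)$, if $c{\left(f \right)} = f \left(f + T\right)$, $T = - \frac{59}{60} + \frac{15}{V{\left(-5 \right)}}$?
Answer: $- \frac{302147}{15} \approx -20143.0$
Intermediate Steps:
$V{\left(N \right)} = 3$ ($V{\left(N \right)} = 3 - \left(N - N\right) = 3 - 0 = 3 + 0 = 3$)
$T = \frac{241}{60}$ ($T = - \frac{59}{60} + \frac{15}{3} = \left(-59\right) \frac{1}{60} + 15 \cdot \frac{1}{3} = - \frac{59}{60} + 5 = \frac{241}{60} \approx 4.0167$)
$c{\left(f \right)} = f \left(\frac{241}{60} + f\right)$ ($c{\left(f \right)} = f \left(f + \frac{241}{60}\right) = f \left(\frac{241}{60} + f\right)$)
$c{\left(-73 \right)} \left(-4\right) = \frac{1}{60} \left(-73\right) \left(241 + 60 \left(-73\right)\right) \left(-4\right) = \frac{1}{60} \left(-73\right) \left(241 - 4380\right) \left(-4\right) = \frac{1}{60} \left(-73\right) \left(-4139\right) \left(-4\right) = \frac{302147}{60} \left(-4\right) = - \frac{302147}{15}$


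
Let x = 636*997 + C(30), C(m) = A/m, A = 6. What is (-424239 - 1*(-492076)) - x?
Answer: -2831276/5 ≈ -5.6626e+5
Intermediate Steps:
C(m) = 6/m
x = 3170461/5 (x = 636*997 + 6/30 = 634092 + 6*(1/30) = 634092 + ⅕ = 3170461/5 ≈ 6.3409e+5)
(-424239 - 1*(-492076)) - x = (-424239 - 1*(-492076)) - 1*3170461/5 = (-424239 + 492076) - 3170461/5 = 67837 - 3170461/5 = -2831276/5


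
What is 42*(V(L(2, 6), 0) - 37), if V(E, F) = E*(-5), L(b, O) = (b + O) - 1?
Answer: -3024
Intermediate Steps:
L(b, O) = -1 + O + b (L(b, O) = (O + b) - 1 = -1 + O + b)
V(E, F) = -5*E
42*(V(L(2, 6), 0) - 37) = 42*(-5*(-1 + 6 + 2) - 37) = 42*(-5*7 - 37) = 42*(-35 - 37) = 42*(-72) = -3024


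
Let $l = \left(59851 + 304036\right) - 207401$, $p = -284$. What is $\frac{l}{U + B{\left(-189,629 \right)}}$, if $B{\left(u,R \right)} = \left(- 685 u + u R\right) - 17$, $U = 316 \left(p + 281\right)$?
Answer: $\frac{156486}{9619} \approx 16.268$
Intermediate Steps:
$U = -948$ ($U = 316 \left(-284 + 281\right) = 316 \left(-3\right) = -948$)
$B{\left(u,R \right)} = -17 - 685 u + R u$ ($B{\left(u,R \right)} = \left(- 685 u + R u\right) - 17 = -17 - 685 u + R u$)
$l = 156486$ ($l = 363887 - 207401 = 156486$)
$\frac{l}{U + B{\left(-189,629 \right)}} = \frac{156486}{-948 - -10567} = \frac{156486}{-948 + 10567} = \frac{156486}{9619}$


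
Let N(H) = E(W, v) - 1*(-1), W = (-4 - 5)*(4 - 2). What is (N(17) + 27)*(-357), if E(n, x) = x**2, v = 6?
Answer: -22848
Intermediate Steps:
W = -18 (W = -9*2 = -18)
N(H) = 37 (N(H) = 6**2 - 1*(-1) = 36 + 1 = 37)
(N(17) + 27)*(-357) = (37 + 27)*(-357) = 64*(-357) = -22848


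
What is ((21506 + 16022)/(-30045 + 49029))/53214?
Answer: 4691/126276822 ≈ 3.7149e-5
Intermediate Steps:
((21506 + 16022)/(-30045 + 49029))/53214 = (37528/18984)*(1/53214) = (37528*(1/18984))*(1/53214) = (4691/2373)*(1/53214) = 4691/126276822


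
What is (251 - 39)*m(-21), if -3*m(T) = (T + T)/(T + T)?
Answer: -212/3 ≈ -70.667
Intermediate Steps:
m(T) = -⅓ (m(T) = -(T + T)/(3*(T + T)) = -2*T/(3*(2*T)) = -2*T*1/(2*T)/3 = -⅓*1 = -⅓)
(251 - 39)*m(-21) = (251 - 39)*(-⅓) = 212*(-⅓) = -212/3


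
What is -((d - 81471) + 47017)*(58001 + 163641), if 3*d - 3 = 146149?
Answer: -9484061180/3 ≈ -3.1614e+9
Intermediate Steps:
d = 146152/3 (d = 1 + (⅓)*146149 = 1 + 146149/3 = 146152/3 ≈ 48717.)
-((d - 81471) + 47017)*(58001 + 163641) = -((146152/3 - 81471) + 47017)*(58001 + 163641) = -(-98261/3 + 47017)*221642 = -42790*221642/3 = -1*9484061180/3 = -9484061180/3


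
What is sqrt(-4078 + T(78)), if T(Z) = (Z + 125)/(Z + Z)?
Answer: I*sqrt(24802635)/78 ≈ 63.849*I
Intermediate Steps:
T(Z) = (125 + Z)/(2*Z) (T(Z) = (125 + Z)/((2*Z)) = (125 + Z)*(1/(2*Z)) = (125 + Z)/(2*Z))
sqrt(-4078 + T(78)) = sqrt(-4078 + (1/2)*(125 + 78)/78) = sqrt(-4078 + (1/2)*(1/78)*203) = sqrt(-4078 + 203/156) = sqrt(-635965/156) = I*sqrt(24802635)/78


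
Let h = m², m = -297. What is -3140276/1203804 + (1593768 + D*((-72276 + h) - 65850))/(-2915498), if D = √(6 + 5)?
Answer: -1384256586365/438711019299 + 49917*√11/2915498 ≈ -3.0985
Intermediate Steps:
D = √11 ≈ 3.3166
h = 88209 (h = (-297)² = 88209)
-3140276/1203804 + (1593768 + D*((-72276 + h) - 65850))/(-2915498) = -3140276/1203804 + (1593768 + √11*((-72276 + 88209) - 65850))/(-2915498) = -3140276*1/1203804 + (1593768 + √11*(15933 - 65850))*(-1/2915498) = -785069/300951 + (1593768 + √11*(-49917))*(-1/2915498) = -785069/300951 + (1593768 - 49917*√11)*(-1/2915498) = -785069/300951 + (-796884/1457749 + 49917*√11/2915498) = -1384256586365/438711019299 + 49917*√11/2915498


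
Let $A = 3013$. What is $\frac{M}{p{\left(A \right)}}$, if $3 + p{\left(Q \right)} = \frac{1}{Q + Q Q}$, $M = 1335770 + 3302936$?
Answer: $- \frac{42124933430492}{27243545} \approx -1.5462 \cdot 10^{6}$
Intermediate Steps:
$M = 4638706$
$p{\left(Q \right)} = -3 + \frac{1}{Q + Q^{2}}$ ($p{\left(Q \right)} = -3 + \frac{1}{Q + Q Q} = -3 + \frac{1}{Q + Q^{2}}$)
$\frac{M}{p{\left(A \right)}} = \frac{4638706}{\frac{1}{3013} \frac{1}{1 + 3013} \left(1 - 9039 - 3 \cdot 3013^{2}\right)} = \frac{4638706}{\frac{1}{3013} \cdot \frac{1}{3014} \left(1 - 9039 - 27234507\right)} = \frac{4638706}{\frac{1}{3013} \cdot \frac{1}{3014} \left(-27243545\right)} = \frac{4638706}{- \frac{27243545}{9081182}} = 4638706 \left(- \frac{9081182}{27243545}\right) = - \frac{42124933430492}{27243545}$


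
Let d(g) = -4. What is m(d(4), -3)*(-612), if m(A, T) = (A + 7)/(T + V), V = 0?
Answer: 612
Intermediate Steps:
m(A, T) = (7 + A)/T (m(A, T) = (A + 7)/(T + 0) = (7 + A)/T)
m(d(4), -3)*(-612) = ((7 - 4)/(-3))*(-612) = -⅓*3*(-612) = -1*(-612) = 612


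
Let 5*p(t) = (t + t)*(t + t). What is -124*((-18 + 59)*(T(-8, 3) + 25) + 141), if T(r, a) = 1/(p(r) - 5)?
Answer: -33424324/231 ≈ -1.4469e+5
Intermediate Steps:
p(t) = 4*t**2/5 (p(t) = ((t + t)*(t + t))/5 = ((2*t)*(2*t))/5 = (4*t**2)/5 = 4*t**2/5)
T(r, a) = 1/(-5 + 4*r**2/5) (T(r, a) = 1/(4*r**2/5 - 5) = 1/(-5 + 4*r**2/5))
-124*((-18 + 59)*(T(-8, 3) + 25) + 141) = -124*((-18 + 59)*(5/(-25 + 4*(-8)**2) + 25) + 141) = -124*(41*(5/(-25 + 4*64) + 25) + 141) = -124*(41*(5/(-25 + 256) + 25) + 141) = -124*(41*(5/231 + 25) + 141) = -124*(41*(5780/231) + 141) = -124*(236980/231 + 141) = -124*269551/231 = -33424324/231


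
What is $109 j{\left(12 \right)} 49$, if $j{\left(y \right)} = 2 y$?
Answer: $128184$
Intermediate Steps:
$109 j{\left(12 \right)} 49 = 109 \cdot 2 \cdot 12 \cdot 49 = 109 \cdot 24 \cdot 49 = 2616 \cdot 49 = 128184$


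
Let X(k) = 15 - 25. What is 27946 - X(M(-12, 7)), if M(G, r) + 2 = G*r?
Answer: 27956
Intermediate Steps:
M(G, r) = -2 + G*r
X(k) = -10
27946 - X(M(-12, 7)) = 27946 - 1*(-10) = 27946 + 10 = 27956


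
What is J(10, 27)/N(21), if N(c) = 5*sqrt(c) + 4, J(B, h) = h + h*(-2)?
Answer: 108/509 - 135*sqrt(21)/509 ≈ -1.0032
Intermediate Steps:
J(B, h) = -h (J(B, h) = h - 2*h = -h)
N(c) = 4 + 5*sqrt(c)
J(10, 27)/N(21) = (-1*27)/(4 + 5*sqrt(21)) = -27/(4 + 5*sqrt(21))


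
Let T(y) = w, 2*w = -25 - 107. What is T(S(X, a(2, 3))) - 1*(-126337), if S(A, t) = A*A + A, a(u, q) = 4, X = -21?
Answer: 126271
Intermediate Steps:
S(A, t) = A + A**2 (S(A, t) = A**2 + A = A + A**2)
w = -66 (w = (-25 - 107)/2 = (1/2)*(-132) = -66)
T(y) = -66
T(S(X, a(2, 3))) - 1*(-126337) = -66 - 1*(-126337) = -66 + 126337 = 126271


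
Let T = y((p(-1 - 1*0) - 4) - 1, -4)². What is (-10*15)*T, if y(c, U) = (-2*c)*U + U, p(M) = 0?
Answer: -290400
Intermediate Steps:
y(c, U) = U - 2*U*c (y(c, U) = -2*U*c + U = U - 2*U*c)
T = 1936 (T = (-4*(1 - 2*((0 - 4) - 1)))² = (-4*(1 - 2*(-4 - 1)))² = (-4*(1 - 2*(-5)))² = (-4*(1 + 10))² = (-4*11)² = (-44)² = 1936)
(-10*15)*T = -10*15*1936 = -150*1936 = -290400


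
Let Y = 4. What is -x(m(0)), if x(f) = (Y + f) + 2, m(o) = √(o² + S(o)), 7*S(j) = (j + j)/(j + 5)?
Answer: -6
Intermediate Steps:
S(j) = 2*j/(7*(5 + j)) (S(j) = ((j + j)/(j + 5))/7 = ((2*j)/(5 + j))/7 = (2*j/(5 + j))/7 = 2*j/(7*(5 + j)))
m(o) = √(o² + 2*o/(7*(5 + o)))
x(f) = 6 + f (x(f) = (4 + f) + 2 = 6 + f)
-x(m(0)) = -(6 + √7*√(0*(2/(5 + 0) + 7*0))/7) = -(6 + √7*√(0*(2/5 + 0))/7) = -(6 + √7*√(0*(2*(⅕) + 0))/7) = -(6 + √7*√(0*(⅖ + 0))/7) = -(6 + √7*√(0*(⅖))/7) = -(6 + √7*√0/7) = -(6 + (⅐)*√7*0) = -(6 + 0) = -1*6 = -6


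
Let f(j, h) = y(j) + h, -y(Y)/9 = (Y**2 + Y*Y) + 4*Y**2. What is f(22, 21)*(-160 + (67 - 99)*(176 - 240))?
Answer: -49305120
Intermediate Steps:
y(Y) = -54*Y**2 (y(Y) = -9*((Y**2 + Y*Y) + 4*Y**2) = -9*((Y**2 + Y**2) + 4*Y**2) = -9*(2*Y**2 + 4*Y**2) = -54*Y**2)
f(j, h) = h - 54*j**2 (f(j, h) = -54*j**2 + h = h - 54*j**2)
f(22, 21)*(-160 + (67 - 99)*(176 - 240)) = (21 - 54*22**2)*(-160 + (67 - 99)*(176 - 240)) = (21 - 54*484)*(-160 - 32*(-64)) = (21 - 26136)*(-160 + 2048) = -26115*1888 = -49305120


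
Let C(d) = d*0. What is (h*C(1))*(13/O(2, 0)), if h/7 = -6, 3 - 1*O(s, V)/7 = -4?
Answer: 0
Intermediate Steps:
O(s, V) = 49 (O(s, V) = 21 - 7*(-4) = 21 + 28 = 49)
C(d) = 0
h = -42 (h = 7*(-6) = -42)
(h*C(1))*(13/O(2, 0)) = (-42*0)*(13/49) = 0*(13*(1/49)) = 0*(13/49) = 0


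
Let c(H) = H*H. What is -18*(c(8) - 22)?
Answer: -756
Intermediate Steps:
c(H) = H**2
-18*(c(8) - 22) = -18*(8**2 - 22) = -18*(64 - 22) = -18*42 = -756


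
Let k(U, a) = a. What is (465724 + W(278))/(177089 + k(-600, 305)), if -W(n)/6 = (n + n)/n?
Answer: 232856/88697 ≈ 2.6253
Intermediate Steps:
W(n) = -12 (W(n) = -6*(n + n)/n = -6*2*n/n = -6*2 = -12)
(465724 + W(278))/(177089 + k(-600, 305)) = (465724 - 12)/(177089 + 305) = 465712/177394 = 465712*(1/177394) = 232856/88697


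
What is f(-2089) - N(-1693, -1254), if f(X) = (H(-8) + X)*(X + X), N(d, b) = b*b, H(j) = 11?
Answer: 7109368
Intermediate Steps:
N(d, b) = b²
f(X) = 2*X*(11 + X) (f(X) = (11 + X)*(X + X) = (11 + X)*(2*X) = 2*X*(11 + X))
f(-2089) - N(-1693, -1254) = 2*(-2089)*(11 - 2089) - 1*(-1254)² = 2*(-2089)*(-2078) - 1*1572516 = 8681884 - 1572516 = 7109368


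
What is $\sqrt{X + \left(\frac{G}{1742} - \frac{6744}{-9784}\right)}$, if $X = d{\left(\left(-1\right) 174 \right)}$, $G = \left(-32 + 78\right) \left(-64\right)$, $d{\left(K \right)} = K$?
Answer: $\frac{i \sqrt{198577055479985}}{1065233} \approx 13.229 i$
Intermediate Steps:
$G = -2944$ ($G = 46 \left(-64\right) = -2944$)
$X = -174$ ($X = \left(-1\right) 174 = -174$)
$\sqrt{X + \left(\frac{G}{1742} - \frac{6744}{-9784}\right)} = \sqrt{-174 - \left(- \frac{843}{1223} + \frac{1472}{871}\right)} = \sqrt{-174 - \frac{1066003}{1065233}} = \sqrt{- \frac{186416545}{1065233}} = \frac{i \sqrt{198577055479985}}{1065233}$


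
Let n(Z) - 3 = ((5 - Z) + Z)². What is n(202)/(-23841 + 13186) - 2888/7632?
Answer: -3873167/10164870 ≈ -0.38103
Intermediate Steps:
n(Z) = 28 (n(Z) = 3 + ((5 - Z) + Z)² = 3 + 5² = 3 + 25 = 28)
n(202)/(-23841 + 13186) - 2888/7632 = 28/(-23841 + 13186) - 2888/7632 = 28/(-10655) - 2888*1/7632 = 28*(-1/10655) - 361/954 = -28/10655 - 361/954 = -3873167/10164870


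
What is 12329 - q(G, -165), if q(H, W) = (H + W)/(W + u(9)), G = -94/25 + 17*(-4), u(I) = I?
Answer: 16025727/1300 ≈ 12327.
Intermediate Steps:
G = -1794/25 (G = -94*1/25 - 68 = -94/25 - 68 = -1794/25 ≈ -71.760)
q(H, W) = (H + W)/(9 + W) (q(H, W) = (H + W)/(W + 9) = (H + W)/(9 + W))
12329 - q(G, -165) = 12329 - (-1794/25 - 165)/(9 - 165) = 12329 - (-5919)/((-156)*25) = 12329 - (-1)*(-5919)/(156*25) = 12329 - 1*1973/1300 = 12329 - 1973/1300 = 16025727/1300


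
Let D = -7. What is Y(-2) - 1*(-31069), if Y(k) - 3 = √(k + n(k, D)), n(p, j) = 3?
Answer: 31073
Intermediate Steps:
Y(k) = 3 + √(3 + k) (Y(k) = 3 + √(k + 3) = 3 + √(3 + k))
Y(-2) - 1*(-31069) = (3 + √(3 - 2)) - 1*(-31069) = (3 + √1) + 31069 = (3 + 1) + 31069 = 4 + 31069 = 31073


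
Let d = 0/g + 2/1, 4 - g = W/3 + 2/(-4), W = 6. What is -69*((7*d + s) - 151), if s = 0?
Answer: 9453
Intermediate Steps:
g = 5/2 (g = 4 - (6/3 + 2/(-4)) = 4 - (6*(⅓) + 2*(-¼)) = 4 - (2 - ½) = 4 - 1*3/2 = 4 - 3/2 = 5/2 ≈ 2.5000)
d = 2 (d = 0/(5/2) + 2/1 = 0*(⅖) + 2*1 = 0 + 2 = 2)
-69*((7*d + s) - 151) = -69*((7*2 + 0) - 151) = -69*((14 + 0) - 151) = -69*(14 - 151) = -69*(-137) = 9453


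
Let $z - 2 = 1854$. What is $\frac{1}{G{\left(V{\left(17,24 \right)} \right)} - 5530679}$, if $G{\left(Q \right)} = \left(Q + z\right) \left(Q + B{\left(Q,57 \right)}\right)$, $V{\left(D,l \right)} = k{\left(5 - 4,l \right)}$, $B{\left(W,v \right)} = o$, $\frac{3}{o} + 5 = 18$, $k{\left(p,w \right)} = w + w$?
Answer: $- \frac{13}{70705019} \approx -1.8386 \cdot 10^{-7}$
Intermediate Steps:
$z = 1856$ ($z = 2 + 1854 = 1856$)
$k{\left(p,w \right)} = 2 w$
$o = \frac{3}{13}$ ($o = \frac{3}{-5 + 18} = \frac{3}{13} \approx 0.23077$)
$B{\left(W,v \right)} = \frac{3}{13}$
$V{\left(D,l \right)} = 2 l$
$G{\left(Q \right)} = \left(1856 + Q\right) \left(\frac{3}{13} + Q\right)$ ($G{\left(Q \right)} = \left(Q + 1856\right) \left(Q + \frac{3}{13}\right) = \left(1856 + Q\right) \left(\frac{3}{13} + Q\right)$)
$\frac{1}{G{\left(V{\left(17,24 \right)} \right)} - 5530679} = \frac{1}{\left(\frac{5568}{13} + \left(2 \cdot 24\right)^{2} + \frac{24131 \cdot 2 \cdot 24}{13}\right) - 5530679} = \frac{1}{\left(\frac{5568}{13} + 48^{2} + \frac{24131}{13} \cdot 48\right) - 5530679} = \frac{1}{\left(\frac{5568}{13} + 2304 + \frac{1158288}{13}\right) - 5530679} = \frac{1}{\frac{1193808}{13} - 5530679} = \frac{1}{- \frac{70705019}{13}} = - \frac{13}{70705019}$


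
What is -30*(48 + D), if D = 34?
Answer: -2460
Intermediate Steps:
-30*(48 + D) = -30*(48 + 34) = -30*82 = -2460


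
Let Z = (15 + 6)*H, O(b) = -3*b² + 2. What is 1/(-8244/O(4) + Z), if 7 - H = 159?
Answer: -23/69294 ≈ -0.00033192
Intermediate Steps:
O(b) = 2 - 3*b²
H = -152 (H = 7 - 1*159 = 7 - 159 = -152)
Z = -3192 (Z = (15 + 6)*(-152) = 21*(-152) = -3192)
1/(-8244/O(4) + Z) = 1/(-8244/(2 - 3*4²) - 3192) = 1/(-8244/(2 - 3*16) - 3192) = 1/(-8244/(2 - 48) - 3192) = 1/(-8244/(-46) - 3192) = 1/(-8244*(-1/46) - 3192) = 1/(4122/23 - 3192) = 1/(-69294/23) = -23/69294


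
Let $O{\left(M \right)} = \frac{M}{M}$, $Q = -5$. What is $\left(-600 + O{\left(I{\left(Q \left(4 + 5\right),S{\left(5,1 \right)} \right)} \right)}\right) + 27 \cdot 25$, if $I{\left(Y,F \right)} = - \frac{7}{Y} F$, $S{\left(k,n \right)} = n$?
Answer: $76$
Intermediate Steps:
$I{\left(Y,F \right)} = - \frac{7 F}{Y}$
$O{\left(M \right)} = 1$
$\left(-600 + O{\left(I{\left(Q \left(4 + 5\right),S{\left(5,1 \right)} \right)} \right)}\right) + 27 \cdot 25 = \left(-600 + 1\right) + 27 \cdot 25 = -599 + 675 = 76$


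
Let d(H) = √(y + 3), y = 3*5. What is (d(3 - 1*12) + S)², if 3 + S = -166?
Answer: 28579 - 1014*√2 ≈ 27145.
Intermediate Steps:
S = -169 (S = -3 - 166 = -169)
y = 15
d(H) = 3*√2 (d(H) = √(15 + 3) = √18 = 3*√2)
(d(3 - 1*12) + S)² = (3*√2 - 169)² = (-169 + 3*√2)²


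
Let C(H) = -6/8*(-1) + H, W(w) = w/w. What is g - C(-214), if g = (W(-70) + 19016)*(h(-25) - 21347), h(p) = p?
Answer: -1625724443/4 ≈ -4.0643e+8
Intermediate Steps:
W(w) = 1
g = -406431324 (g = (1 + 19016)*(-25 - 21347) = 19017*(-21372) = -406431324)
C(H) = ¾ + H (C(H) = -6*⅛*(-1) + H = -¾*(-1) + H = ¾ + H)
g - C(-214) = -406431324 - (¾ - 214) = -406431324 - 1*(-853/4) = -406431324 + 853/4 = -1625724443/4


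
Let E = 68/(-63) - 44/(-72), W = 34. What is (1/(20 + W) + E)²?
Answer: 7225/35721 ≈ 0.20226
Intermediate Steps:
E = -59/126 (E = 68*(-1/63) - 44*(-1/72) = -68/63 + 11/18 = -59/126 ≈ -0.46825)
(1/(20 + W) + E)² = (1/(20 + 34) - 59/126)² = (1/54 - 59/126)² = (-85/189)² = 7225/35721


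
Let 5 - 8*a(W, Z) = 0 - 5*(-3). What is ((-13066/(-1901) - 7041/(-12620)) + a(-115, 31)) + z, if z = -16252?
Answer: -194873633327/11995310 ≈ -16246.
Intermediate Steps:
a(W, Z) = -5/4 (a(W, Z) = 5/8 - (0 - 5*(-3))/8 = 5/8 - (0 + 15)/8 = 5/8 - 1/8*15 = 5/8 - 15/8 = -5/4)
((-13066/(-1901) - 7041/(-12620)) + a(-115, 31)) + z = ((-13066/(-1901) - 7041/(-12620)) - 5/4) - 16252 = ((-13066*(-1/1901) - 7041*(-1/12620)) - 5/4) - 16252 = ((13066/1901 + 7041/12620) - 5/4) - 16252 = (178277861/23990620 - 5/4) - 16252 = 74144793/11995310 - 16252 = -194873633327/11995310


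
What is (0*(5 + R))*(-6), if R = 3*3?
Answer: 0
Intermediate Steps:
R = 9
(0*(5 + R))*(-6) = (0*(5 + 9))*(-6) = (0*14)*(-6) = 0*(-6) = 0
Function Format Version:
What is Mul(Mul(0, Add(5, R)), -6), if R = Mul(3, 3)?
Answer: 0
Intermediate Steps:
R = 9
Mul(Mul(0, Add(5, R)), -6) = Mul(Mul(0, Add(5, 9)), -6) = Mul(Mul(0, 14), -6) = Mul(0, -6) = 0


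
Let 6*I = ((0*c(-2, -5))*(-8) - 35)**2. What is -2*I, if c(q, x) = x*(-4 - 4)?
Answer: -1225/3 ≈ -408.33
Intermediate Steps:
c(q, x) = -8*x (c(q, x) = x*(-8) = -8*x)
I = 1225/6 (I = ((0*(-8*(-5)))*(-8) - 35)**2/6 = ((0*40)*(-8) - 35)**2/6 = (0*(-8) - 35)**2/6 = (0 - 35)**2/6 = (1/6)*(-35)**2 = (1/6)*1225 = 1225/6 ≈ 204.17)
-2*I = -2*1225/6 = -1225/3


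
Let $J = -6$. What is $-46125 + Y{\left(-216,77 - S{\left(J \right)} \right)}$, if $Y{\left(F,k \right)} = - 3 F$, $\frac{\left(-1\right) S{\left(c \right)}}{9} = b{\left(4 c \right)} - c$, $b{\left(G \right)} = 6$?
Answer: $-45477$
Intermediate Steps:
$S{\left(c \right)} = -54 + 9 c$ ($S{\left(c \right)} = - 9 \left(6 - c\right) = -54 + 9 c$)
$-46125 + Y{\left(-216,77 - S{\left(J \right)} \right)} = -46125 - -648 = -46125 + 648 = -45477$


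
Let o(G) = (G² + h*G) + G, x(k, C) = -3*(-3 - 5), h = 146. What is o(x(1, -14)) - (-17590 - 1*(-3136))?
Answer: 18558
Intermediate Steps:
x(k, C) = 24 (x(k, C) = -3*(-8) = 24)
o(G) = G² + 147*G (o(G) = (G² + 146*G) + G = G² + 147*G)
o(x(1, -14)) - (-17590 - 1*(-3136)) = 24*(147 + 24) - (-17590 - 1*(-3136)) = 24*171 - (-17590 + 3136) = 4104 - 1*(-14454) = 4104 + 14454 = 18558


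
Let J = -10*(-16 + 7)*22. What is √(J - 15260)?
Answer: 4*I*√830 ≈ 115.24*I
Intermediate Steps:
J = 1980 (J = -10*(-9)*22 = 90*22 = 1980)
√(J - 15260) = √(1980 - 15260) = √(-13280) = 4*I*√830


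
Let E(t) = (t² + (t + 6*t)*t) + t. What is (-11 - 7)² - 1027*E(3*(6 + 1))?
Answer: -3644499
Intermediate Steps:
E(t) = t + 8*t² (E(t) = (t² + (7*t)*t) + t = (t² + 7*t²) + t = 8*t² + t = t + 8*t²)
(-11 - 7)² - 1027*E(3*(6 + 1)) = (-11 - 7)² - 1027*3*(6 + 1)*(1 + 8*(3*(6 + 1))) = (-18)² - 1027*3*7*(1 + 8*(3*7)) = 324 - 21567*(1 + 8*21) = 324 - 21567*(1 + 168) = 324 - 21567*169 = 324 - 1027*3549 = 324 - 3644823 = -3644499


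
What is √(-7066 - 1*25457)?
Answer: I*√32523 ≈ 180.34*I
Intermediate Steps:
√(-7066 - 1*25457) = √(-7066 - 25457) = √(-32523) = I*√32523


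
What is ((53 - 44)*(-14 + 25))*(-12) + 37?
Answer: -1151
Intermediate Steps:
((53 - 44)*(-14 + 25))*(-12) + 37 = (9*11)*(-12) + 37 = 99*(-12) + 37 = -1188 + 37 = -1151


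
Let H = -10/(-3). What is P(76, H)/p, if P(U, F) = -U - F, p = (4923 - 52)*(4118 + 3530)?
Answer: -119/55880112 ≈ -2.1296e-6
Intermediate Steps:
p = 37253408 (p = 4871*7648 = 37253408)
H = 10/3 (H = -10*(-⅓) = 10/3 ≈ 3.3333)
P(U, F) = -F - U
P(76, H)/p = (-1*10/3 - 1*76)/37253408 = (-10/3 - 76)*(1/37253408) = -238/3*1/37253408 = -119/55880112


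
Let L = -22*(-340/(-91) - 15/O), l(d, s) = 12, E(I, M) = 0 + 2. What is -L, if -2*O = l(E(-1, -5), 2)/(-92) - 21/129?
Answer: -5723014/2639 ≈ -2168.6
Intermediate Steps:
E(I, M) = 2
O = 145/989 (O = -(12/(-92) - 21/129)/2 = -(12*(-1/92) - 21*1/129)/2 = -(-3/23 - 7/43)/2 = -½*(-290/989) = 145/989 ≈ 0.14661)
L = 5723014/2639 (L = -22*(-340/(-91) - 15/145/989) = -22*(-340*(-1/91) - 15*989/145) = -22*(340/91 - 2967/29) = -22*(-260137/2639) = 5723014/2639 ≈ 2168.6)
-L = -1*5723014/2639 = -5723014/2639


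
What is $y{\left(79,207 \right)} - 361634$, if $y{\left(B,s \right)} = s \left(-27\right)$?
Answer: $-367223$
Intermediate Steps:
$y{\left(B,s \right)} = - 27 s$
$y{\left(79,207 \right)} - 361634 = \left(-27\right) 207 - 361634 = -5589 - 361634 = -367223$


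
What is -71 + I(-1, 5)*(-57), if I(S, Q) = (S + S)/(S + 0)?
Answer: -185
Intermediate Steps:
I(S, Q) = 2 (I(S, Q) = (2*S)/S = 2)
-71 + I(-1, 5)*(-57) = -71 + 2*(-57) = -71 - 114 = -185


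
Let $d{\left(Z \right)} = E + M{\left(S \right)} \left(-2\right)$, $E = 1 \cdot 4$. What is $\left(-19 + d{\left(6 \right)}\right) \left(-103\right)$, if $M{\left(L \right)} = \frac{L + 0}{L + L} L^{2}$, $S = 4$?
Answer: $3193$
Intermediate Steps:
$E = 4$
$M{\left(L \right)} = \frac{L^{2}}{2}$ ($M{\left(L \right)} = \frac{L}{2 L} L^{2} = L \frac{1}{2 L} L^{2} = \frac{L^{2}}{2}$)
$d{\left(Z \right)} = -12$ ($d{\left(Z \right)} = 4 + \frac{4^{2}}{2} \left(-2\right) = 4 + \frac{1}{2} \cdot 16 \left(-2\right) = 4 + 8 \left(-2\right) = 4 - 16 = -12$)
$\left(-19 + d{\left(6 \right)}\right) \left(-103\right) = \left(-19 - 12\right) \left(-103\right) = \left(-31\right) \left(-103\right) = 3193$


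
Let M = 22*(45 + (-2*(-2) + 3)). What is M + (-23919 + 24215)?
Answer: 1440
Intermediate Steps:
M = 1144 (M = 22*(45 + (4 + 3)) = 22*(45 + 7) = 22*52 = 1144)
M + (-23919 + 24215) = 1144 + (-23919 + 24215) = 1144 + 296 = 1440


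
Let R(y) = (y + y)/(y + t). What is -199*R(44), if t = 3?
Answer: -17512/47 ≈ -372.60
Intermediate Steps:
R(y) = 2*y/(3 + y) (R(y) = (y + y)/(y + 3) = (2*y)/(3 + y) = 2*y/(3 + y))
-199*R(44) = -398*44/(3 + 44) = -398*44/47 = -199*88/47 = -17512/47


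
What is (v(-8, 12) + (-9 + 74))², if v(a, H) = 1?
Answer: 4356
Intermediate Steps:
(v(-8, 12) + (-9 + 74))² = (1 + (-9 + 74))² = (1 + 65)² = 66² = 4356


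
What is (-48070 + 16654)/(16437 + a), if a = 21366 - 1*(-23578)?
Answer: -31416/61381 ≈ -0.51182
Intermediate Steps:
a = 44944 (a = 21366 + 23578 = 44944)
(-48070 + 16654)/(16437 + a) = (-48070 + 16654)/(16437 + 44944) = -31416/61381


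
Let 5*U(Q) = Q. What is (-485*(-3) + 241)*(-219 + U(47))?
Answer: -1777408/5 ≈ -3.5548e+5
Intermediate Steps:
U(Q) = Q/5
(-485*(-3) + 241)*(-219 + U(47)) = (-485*(-3) + 241)*(-219 + (⅕)*47) = (1455 + 241)*(-219 + 47/5) = 1696*(-1048/5) = -1777408/5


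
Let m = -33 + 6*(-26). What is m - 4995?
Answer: -5184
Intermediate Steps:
m = -189 (m = -33 - 156 = -189)
m - 4995 = -189 - 4995 = -5184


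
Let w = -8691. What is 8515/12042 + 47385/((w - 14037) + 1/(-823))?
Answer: -62067572047/45049471218 ≈ -1.3778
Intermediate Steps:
8515/12042 + 47385/((w - 14037) + 1/(-823)) = 8515/12042 + 47385/((-8691 - 14037) + 1/(-823)) = 8515*(1/12042) + 47385/(-22728 - 1/823) = 8515/12042 + 47385/(-18705145/823) = 8515/12042 + 47385*(-823/18705145) = 8515/12042 - 7799571/3741029 = -62067572047/45049471218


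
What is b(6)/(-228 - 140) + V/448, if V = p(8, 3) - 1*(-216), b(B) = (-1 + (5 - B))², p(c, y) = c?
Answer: 45/92 ≈ 0.48913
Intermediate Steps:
b(B) = (4 - B)²
V = 224 (V = 8 - 1*(-216) = 8 + 216 = 224)
b(6)/(-228 - 140) + V/448 = (-4 + 6)²/(-228 - 140) + 224/448 = 2²/(-368) + 224*(1/448) = 4*(-1/368) + ½ = -1/92 + ½ = 45/92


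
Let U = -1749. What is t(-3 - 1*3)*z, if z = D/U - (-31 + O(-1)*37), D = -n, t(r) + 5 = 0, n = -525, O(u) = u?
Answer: -197345/583 ≈ -338.50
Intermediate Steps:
t(r) = -5 (t(r) = -5 + 0 = -5)
D = 525 (D = -1*(-525) = 525)
z = 39469/583 (z = 525/(-1749) - (-31 - 1*37) = 525*(-1/1749) - (-31 - 37) = -175/583 - 1*(-68) = -175/583 + 68 = 39469/583 ≈ 67.700)
t(-3 - 1*3)*z = -5*39469/583 = -197345/583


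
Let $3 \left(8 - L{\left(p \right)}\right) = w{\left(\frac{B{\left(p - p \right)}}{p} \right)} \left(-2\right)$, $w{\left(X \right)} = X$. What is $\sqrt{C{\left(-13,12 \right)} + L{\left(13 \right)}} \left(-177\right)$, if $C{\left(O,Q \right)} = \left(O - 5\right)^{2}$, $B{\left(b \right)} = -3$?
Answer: $- \frac{177 \sqrt{56082}}{13} \approx -3224.3$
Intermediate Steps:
$L{\left(p \right)} = 8 - \frac{2}{p}$ ($L{\left(p \right)} = 8 - \frac{- \frac{3}{p} \left(-2\right)}{3} = 8 - \frac{6 \frac{1}{p}}{3} = 8 - \frac{2}{p}$)
$C{\left(O,Q \right)} = \left(-5 + O\right)^{2}$
$\sqrt{C{\left(-13,12 \right)} + L{\left(13 \right)}} \left(-177\right) = \sqrt{\left(-5 - 13\right)^{2} + \left(8 - \frac{2}{13}\right)} \left(-177\right) = \sqrt{\left(-18\right)^{2} + \left(8 - \frac{2}{13}\right)} \left(-177\right) = \sqrt{324 + \left(8 - \frac{2}{13}\right)} \left(-177\right) = \sqrt{324 + \frac{102}{13}} \left(-177\right) = \sqrt{\frac{4314}{13}} \left(-177\right) = \frac{\sqrt{56082}}{13} \left(-177\right) = - \frac{177 \sqrt{56082}}{13}$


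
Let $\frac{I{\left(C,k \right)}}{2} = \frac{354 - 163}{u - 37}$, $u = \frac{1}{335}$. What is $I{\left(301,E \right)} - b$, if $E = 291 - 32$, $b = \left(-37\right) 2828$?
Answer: $\frac{648365307}{6197} \approx 1.0463 \cdot 10^{5}$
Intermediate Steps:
$u = \frac{1}{335} \approx 0.0029851$
$b = -104636$
$E = 259$
$I{\left(C,k \right)} = - \frac{63985}{6197}$ ($I{\left(C,k \right)} = 2 \frac{354 - 163}{\frac{1}{335} - 37} = 2 \frac{191}{- \frac{12394}{335}} = 2 \cdot 191 \left(- \frac{335}{12394}\right) = 2 \left(- \frac{63985}{12394}\right) = - \frac{63985}{6197}$)
$I{\left(301,E \right)} - b = - \frac{63985}{6197} - -104636 = - \frac{63985}{6197} + 104636 = \frac{648365307}{6197}$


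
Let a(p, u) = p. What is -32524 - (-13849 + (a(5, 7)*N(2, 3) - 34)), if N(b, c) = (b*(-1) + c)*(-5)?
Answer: -18616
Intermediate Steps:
N(b, c) = -5*c + 5*b (N(b, c) = (-b + c)*(-5) = (c - b)*(-5) = -5*c + 5*b)
-32524 - (-13849 + (a(5, 7)*N(2, 3) - 34)) = -32524 - (-13849 + (5*(-5*3 + 5*2) - 34)) = -32524 - (-13849 + (5*(-15 + 10) - 34)) = -32524 - (-13849 + (5*(-5) - 34)) = -32524 - (-13849 + (-25 - 34)) = -32524 - (-13849 - 59) = -32524 - 1*(-13908) = -32524 + 13908 = -18616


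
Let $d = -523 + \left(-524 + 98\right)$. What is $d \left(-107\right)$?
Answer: $101543$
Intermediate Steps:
$d = -949$ ($d = -523 - 426 = -949$)
$d \left(-107\right) = \left(-949\right) \left(-107\right) = 101543$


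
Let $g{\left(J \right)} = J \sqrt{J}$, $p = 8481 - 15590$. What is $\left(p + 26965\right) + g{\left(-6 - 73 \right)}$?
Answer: $19856 - 79 i \sqrt{79} \approx 19856.0 - 702.17 i$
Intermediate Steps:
$p = -7109$ ($p = 8481 - 15590 = -7109$)
$g{\left(J \right)} = J^{\frac{3}{2}}$
$\left(p + 26965\right) + g{\left(-6 - 73 \right)} = \left(-7109 + 26965\right) + \left(-6 - 73\right)^{\frac{3}{2}} = 19856 + \left(-6 - 73\right)^{\frac{3}{2}} = 19856 + \left(-79\right)^{\frac{3}{2}} = 19856 - 79 i \sqrt{79}$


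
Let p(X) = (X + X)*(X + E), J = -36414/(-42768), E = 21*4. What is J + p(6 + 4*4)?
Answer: 11083687/2376 ≈ 4664.9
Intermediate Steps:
E = 84
J = 2023/2376 (J = -36414*(-1/42768) = 2023/2376 ≈ 0.85143)
p(X) = 2*X*(84 + X) (p(X) = (X + X)*(X + 84) = (2*X)*(84 + X) = 2*X*(84 + X))
J + p(6 + 4*4) = 2023/2376 + 2*(6 + 4*4)*(84 + (6 + 4*4)) = 2023/2376 + 2*(6 + 16)*(84 + (6 + 16)) = 2023/2376 + 2*22*(84 + 22) = 2023/2376 + 2*22*106 = 2023/2376 + 4664 = 11083687/2376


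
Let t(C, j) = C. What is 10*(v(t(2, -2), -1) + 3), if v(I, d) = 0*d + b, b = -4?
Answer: -10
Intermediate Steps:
v(I, d) = -4 (v(I, d) = 0*d - 4 = 0 - 4 = -4)
10*(v(t(2, -2), -1) + 3) = 10*(-4 + 3) = 10*(-1) = -10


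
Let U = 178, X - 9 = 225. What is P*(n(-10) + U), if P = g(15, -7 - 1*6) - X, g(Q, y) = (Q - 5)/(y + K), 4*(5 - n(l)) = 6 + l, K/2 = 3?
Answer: -303232/7 ≈ -43319.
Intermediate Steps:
X = 234 (X = 9 + 225 = 234)
K = 6 (K = 2*3 = 6)
n(l) = 7/2 - l/4 (n(l) = 5 - (6 + l)/4 = 5 + (-3/2 - l/4) = 7/2 - l/4)
g(Q, y) = (-5 + Q)/(6 + y) (g(Q, y) = (Q - 5)/(y + 6) = (-5 + Q)/(6 + y))
P = -1648/7 (P = (-5 + 15)/(6 + (-7 - 1*6)) - 1*234 = 10/(6 + (-7 - 6)) - 234 = 10/(6 - 13) - 234 = 10/(-7) - 234 = -⅐*10 - 234 = -10/7 - 234 = -1648/7 ≈ -235.43)
P*(n(-10) + U) = -1648*((7/2 - ¼*(-10)) + 178)/7 = -1648*((7/2 + 5/2) + 178)/7 = -1648*(6 + 178)/7 = -1648/7*184 = -303232/7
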